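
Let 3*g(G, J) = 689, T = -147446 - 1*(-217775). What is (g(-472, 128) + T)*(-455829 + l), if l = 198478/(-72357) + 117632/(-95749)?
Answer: -668485751542762496468/20784331179 ≈ -3.2163e+10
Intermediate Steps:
T = 70329 (T = -147446 + 217775 = 70329)
g(G, J) = 689/3 (g(G, J) = (1/3)*689 = 689/3)
l = -27515568646/6928110393 (l = 198478*(-1/72357) + 117632*(-1/95749) = -198478/72357 - 117632/95749 = -27515568646/6928110393 ≈ -3.9716)
(g(-472, 128) + T)*(-455829 + l) = (689/3 + 70329)*(-455829 - 27515568646/6928110393) = (211676/3)*(-3158061147899443/6928110393) = -668485751542762496468/20784331179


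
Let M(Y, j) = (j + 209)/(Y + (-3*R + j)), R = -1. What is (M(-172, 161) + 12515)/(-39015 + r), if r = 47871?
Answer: 16625/11808 ≈ 1.4079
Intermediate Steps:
M(Y, j) = (209 + j)/(3 + Y + j) (M(Y, j) = (j + 209)/(Y + (-3*(-1) + j)) = (209 + j)/(Y + (3 + j)) = (209 + j)/(3 + Y + j))
(M(-172, 161) + 12515)/(-39015 + r) = ((209 + 161)/(3 - 172 + 161) + 12515)/(-39015 + 47871) = (370/(-8) + 12515)/8856 = (-⅛*370 + 12515)*(1/8856) = (-185/4 + 12515)*(1/8856) = (49875/4)*(1/8856) = 16625/11808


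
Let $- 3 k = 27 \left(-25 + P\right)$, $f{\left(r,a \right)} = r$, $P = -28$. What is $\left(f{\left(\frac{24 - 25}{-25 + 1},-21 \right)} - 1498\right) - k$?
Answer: $- \frac{47399}{24} \approx -1975.0$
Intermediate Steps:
$k = 477$ ($k = - \frac{27 \left(-25 - 28\right)}{3} = - \frac{27 \left(-53\right)}{3} = \left(- \frac{1}{3}\right) \left(-1431\right) = 477$)
$\left(f{\left(\frac{24 - 25}{-25 + 1},-21 \right)} - 1498\right) - k = \left(\frac{24 - 25}{-25 + 1} - 1498\right) - 477 = \left(- \frac{1}{-24} - 1498\right) - 477 = \left(\left(-1\right) \left(- \frac{1}{24}\right) - 1498\right) - 477 = \left(\frac{1}{24} - 1498\right) - 477 = - \frac{35951}{24} - 477 = - \frac{47399}{24}$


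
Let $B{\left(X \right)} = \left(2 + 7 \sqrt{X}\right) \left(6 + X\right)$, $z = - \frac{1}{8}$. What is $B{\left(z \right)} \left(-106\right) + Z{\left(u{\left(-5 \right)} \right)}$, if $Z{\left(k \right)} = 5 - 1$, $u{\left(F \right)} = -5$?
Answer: $- \frac{2483}{2} - \frac{17437 i \sqrt{2}}{16} \approx -1241.5 - 1541.2 i$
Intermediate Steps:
$Z{\left(k \right)} = 4$
$z = - \frac{1}{8}$ ($z = \left(-1\right) \frac{1}{8} = - \frac{1}{8} \approx -0.125$)
$B{\left(z \right)} \left(-106\right) + Z{\left(u{\left(-5 \right)} \right)} = \left(12 + 2 \left(- \frac{1}{8}\right) + 7 \left(- \frac{1}{8}\right)^{\frac{3}{2}} + 42 \sqrt{- \frac{1}{8}}\right) \left(-106\right) + 4 = \left(12 - \frac{1}{4} + 7 \left(- \frac{i \sqrt{2}}{32}\right) + 42 \frac{i \sqrt{2}}{4}\right) \left(-106\right) + 4 = \left(12 - \frac{1}{4} - \frac{7 i \sqrt{2}}{32} + \frac{21 i \sqrt{2}}{2}\right) \left(-106\right) + 4 = \left(\frac{47}{4} + \frac{329 i \sqrt{2}}{32}\right) \left(-106\right) + 4 = \left(- \frac{2491}{2} - \frac{17437 i \sqrt{2}}{16}\right) + 4 = - \frac{2483}{2} - \frac{17437 i \sqrt{2}}{16}$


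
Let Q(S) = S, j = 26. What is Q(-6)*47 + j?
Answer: -256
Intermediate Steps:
Q(-6)*47 + j = -6*47 + 26 = -282 + 26 = -256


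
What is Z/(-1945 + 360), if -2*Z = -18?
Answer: -9/1585 ≈ -0.0056782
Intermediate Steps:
Z = 9 (Z = -½*(-18) = 9)
Z/(-1945 + 360) = 9/(-1945 + 360) = 9/(-1585) = 9*(-1/1585) = -9/1585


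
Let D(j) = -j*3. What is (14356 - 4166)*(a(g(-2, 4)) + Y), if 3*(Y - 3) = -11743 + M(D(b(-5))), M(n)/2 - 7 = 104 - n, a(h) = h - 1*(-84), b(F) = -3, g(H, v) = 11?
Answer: -114586550/3 ≈ -3.8196e+7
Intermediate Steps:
a(h) = 84 + h (a(h) = h + 84 = 84 + h)
D(j) = -3*j
M(n) = 222 - 2*n (M(n) = 14 + 2*(104 - n) = 14 + (208 - 2*n) = 222 - 2*n)
Y = -11530/3 (Y = 3 + (-11743 + (222 - (-6)*(-3)))/3 = 3 + (-11743 + (222 - 2*9))/3 = 3 + (-11743 + (222 - 18))/3 = 3 + (-11743 + 204)/3 = 3 + (1/3)*(-11539) = 3 - 11539/3 = -11530/3 ≈ -3843.3)
(14356 - 4166)*(a(g(-2, 4)) + Y) = (14356 - 4166)*((84 + 11) - 11530/3) = 10190*(95 - 11530/3) = 10190*(-11245/3) = -114586550/3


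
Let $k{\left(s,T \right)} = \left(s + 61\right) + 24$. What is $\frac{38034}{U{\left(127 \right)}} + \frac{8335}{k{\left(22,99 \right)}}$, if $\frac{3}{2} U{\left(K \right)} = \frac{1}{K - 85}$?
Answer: $\frac{256395529}{107} \approx 2.3962 \cdot 10^{6}$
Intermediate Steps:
$U{\left(K \right)} = \frac{2}{3 \left(-85 + K\right)}$ ($U{\left(K \right)} = \frac{2}{3 \left(K - 85\right)} = \frac{2}{3 \left(-85 + K\right)}$)
$k{\left(s,T \right)} = 85 + s$ ($k{\left(s,T \right)} = \left(61 + s\right) + 24 = 85 + s$)
$\frac{38034}{U{\left(127 \right)}} + \frac{8335}{k{\left(22,99 \right)}} = \frac{38034}{\frac{2}{3} \frac{1}{-85 + 127}} + \frac{8335}{85 + 22} = \frac{38034}{\frac{2}{3} \cdot \frac{1}{42}} + \frac{8335}{107} = \frac{38034}{\frac{2}{3} \cdot \frac{1}{42}} + 8335 \cdot \frac{1}{107} = 38034 \frac{1}{\frac{1}{63}} + \frac{8335}{107} = 38034 \cdot 63 + \frac{8335}{107} = 2396142 + \frac{8335}{107} = \frac{256395529}{107}$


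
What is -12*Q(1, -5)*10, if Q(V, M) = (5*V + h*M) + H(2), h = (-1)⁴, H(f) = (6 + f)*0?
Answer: 0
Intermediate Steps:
H(f) = 0
h = 1
Q(V, M) = M + 5*V (Q(V, M) = (5*V + 1*M) + 0 = (5*V + M) + 0 = (M + 5*V) + 0 = M + 5*V)
-12*Q(1, -5)*10 = -12*(-5 + 5*1)*10 = -12*(-5 + 5)*10 = -12*0*10 = 0*10 = 0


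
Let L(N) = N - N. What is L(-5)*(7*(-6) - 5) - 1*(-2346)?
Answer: 2346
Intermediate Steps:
L(N) = 0
L(-5)*(7*(-6) - 5) - 1*(-2346) = 0*(7*(-6) - 5) - 1*(-2346) = 0*(-42 - 5) + 2346 = 0*(-47) + 2346 = 0 + 2346 = 2346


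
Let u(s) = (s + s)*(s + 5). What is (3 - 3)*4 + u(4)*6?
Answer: 432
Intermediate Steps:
u(s) = 2*s*(5 + s) (u(s) = (2*s)*(5 + s) = 2*s*(5 + s))
(3 - 3)*4 + u(4)*6 = (3 - 3)*4 + (2*4*(5 + 4))*6 = 0*4 + (2*4*9)*6 = 0 + 72*6 = 0 + 432 = 432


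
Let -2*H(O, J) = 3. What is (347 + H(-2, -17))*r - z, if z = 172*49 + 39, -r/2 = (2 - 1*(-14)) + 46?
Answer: -51309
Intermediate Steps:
H(O, J) = -3/2 (H(O, J) = -½*3 = -3/2)
r = -124 (r = -2*((2 - 1*(-14)) + 46) = -2*((2 + 14) + 46) = -2*(16 + 46) = -2*62 = -124)
z = 8467 (z = 8428 + 39 = 8467)
(347 + H(-2, -17))*r - z = (347 - 3/2)*(-124) - 1*8467 = (691/2)*(-124) - 8467 = -42842 - 8467 = -51309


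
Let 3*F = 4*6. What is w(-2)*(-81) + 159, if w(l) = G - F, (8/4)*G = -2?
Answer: 888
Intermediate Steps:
G = -1 (G = (1/2)*(-2) = -1)
F = 8 (F = (4*6)/3 = (1/3)*24 = 8)
w(l) = -9 (w(l) = -1 - 1*8 = -1 - 8 = -9)
w(-2)*(-81) + 159 = -9*(-81) + 159 = 729 + 159 = 888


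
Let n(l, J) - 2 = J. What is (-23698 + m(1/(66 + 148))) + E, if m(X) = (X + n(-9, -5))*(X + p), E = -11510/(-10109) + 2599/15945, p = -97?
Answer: -172778835132753019/7381765876980 ≈ -23406.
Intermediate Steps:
n(l, J) = 2 + J
E = 209800241/161188005 (E = -11510*(-1/10109) + 2599*(1/15945) = 11510/10109 + 2599/15945 = 209800241/161188005 ≈ 1.3016)
m(X) = (-97 + X)*(-3 + X) (m(X) = (X + (2 - 5))*(X - 97) = (X - 3)*(-97 + X) = (-3 + X)*(-97 + X) = (-97 + X)*(-3 + X))
(-23698 + m(1/(66 + 148))) + E = (-23698 + (291 + (1/(66 + 148))**2 - 100/(66 + 148))) + 209800241/161188005 = (-23698 + (291 + (1/214)**2 - 100/214)) + 209800241/161188005 = (-23698 + (291 + (1/214)**2 - 100*1/214)) + 209800241/161188005 = (-23698 + (291 + 1/45796 - 50/107)) + 209800241/161188005 = (-23698 + 13305237/45796) + 209800241/161188005 = -1071968371/45796 + 209800241/161188005 = -172778835132753019/7381765876980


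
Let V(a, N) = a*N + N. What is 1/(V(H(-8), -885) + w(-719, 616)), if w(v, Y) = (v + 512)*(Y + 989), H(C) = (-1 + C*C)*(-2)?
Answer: -1/221610 ≈ -4.5124e-6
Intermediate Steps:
H(C) = 2 - 2*C² (H(C) = (-1 + C²)*(-2) = 2 - 2*C²)
w(v, Y) = (512 + v)*(989 + Y)
V(a, N) = N + N*a (V(a, N) = N*a + N = N + N*a)
1/(V(H(-8), -885) + w(-719, 616)) = 1/(-885*(1 + (2 - 2*(-8)²)) + (506368 + 512*616 + 989*(-719) + 616*(-719))) = 1/(-885*(1 + (2 - 2*64)) + (506368 + 315392 - 711091 - 442904)) = 1/(-885*(1 + (2 - 128)) - 332235) = 1/(-885*(1 - 126) - 332235) = 1/(-885*(-125) - 332235) = 1/(110625 - 332235) = 1/(-221610) = -1/221610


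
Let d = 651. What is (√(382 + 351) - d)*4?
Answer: -2604 + 4*√733 ≈ -2495.7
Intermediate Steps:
(√(382 + 351) - d)*4 = (√(382 + 351) - 1*651)*4 = (√733 - 651)*4 = (-651 + √733)*4 = -2604 + 4*√733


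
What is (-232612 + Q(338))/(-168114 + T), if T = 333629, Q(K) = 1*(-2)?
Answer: -232614/165515 ≈ -1.4054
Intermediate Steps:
Q(K) = -2
(-232612 + Q(338))/(-168114 + T) = (-232612 - 2)/(-168114 + 333629) = -232614/165515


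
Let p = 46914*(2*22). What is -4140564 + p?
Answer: -2076348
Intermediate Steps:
p = 2064216 (p = 46914*44 = 2064216)
-4140564 + p = -4140564 + 2064216 = -2076348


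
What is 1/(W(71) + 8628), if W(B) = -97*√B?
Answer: 8628/73774345 + 97*√71/73774345 ≈ 0.00012803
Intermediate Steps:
1/(W(71) + 8628) = 1/(-97*√71 + 8628) = 1/(8628 - 97*√71)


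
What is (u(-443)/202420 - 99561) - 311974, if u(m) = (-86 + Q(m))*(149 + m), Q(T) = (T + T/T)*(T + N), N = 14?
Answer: -20839659277/50605 ≈ -4.1181e+5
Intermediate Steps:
Q(T) = (1 + T)*(14 + T) (Q(T) = (T + T/T)*(T + 14) = (T + 1)*(14 + T) = (1 + T)*(14 + T))
u(m) = (149 + m)*(-72 + m**2 + 15*m) (u(m) = (-86 + (14 + m**2 + 15*m))*(149 + m) = (-72 + m**2 + 15*m)*(149 + m) = (149 + m)*(-72 + m**2 + 15*m))
(u(-443)/202420 - 99561) - 311974 = ((-10728 + (-443)**3 + 164*(-443)**2 + 2163*(-443))/202420 - 99561) - 311974 = ((-10728 - 86938307 + 164*196249 - 958209)*(1/202420) - 99561) - 311974 = ((-10728 - 86938307 + 32184836 - 958209)*(1/202420) - 99561) - 311974 = (-55722408*1/202420 - 99561) - 311974 = (-13930602/50605 - 99561) - 311974 = -5052215007/50605 - 311974 = -20839659277/50605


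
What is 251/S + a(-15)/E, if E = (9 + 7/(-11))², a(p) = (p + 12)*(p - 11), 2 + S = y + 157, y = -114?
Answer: 1255711/173512 ≈ 7.2370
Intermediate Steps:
S = 41 (S = -2 + (-114 + 157) = -2 + 43 = 41)
a(p) = (-11 + p)*(12 + p) (a(p) = (12 + p)*(-11 + p) = (-11 + p)*(12 + p))
E = 8464/121 (E = (9 + 7*(-1/11))² = (9 - 7/11)² = (92/11)² = 8464/121 ≈ 69.950)
251/S + a(-15)/E = 251/41 + (-132 - 15 + (-15)²)/(8464/121) = 251*(1/41) + (-132 - 15 + 225)*(121/8464) = 251/41 + 78*(121/8464) = 251/41 + 4719/4232 = 1255711/173512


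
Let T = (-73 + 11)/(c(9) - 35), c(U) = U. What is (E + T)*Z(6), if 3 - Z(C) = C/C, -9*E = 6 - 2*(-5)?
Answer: 142/117 ≈ 1.2137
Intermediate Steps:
E = -16/9 (E = -(6 - 2*(-5))/9 = -(6 + 10)/9 = -1/9*16 = -16/9 ≈ -1.7778)
Z(C) = 2 (Z(C) = 3 - C/C = 3 - 1*1 = 3 - 1 = 2)
T = 31/13 (T = (-73 + 11)/(9 - 35) = -62/(-26) = -62*(-1/26) = 31/13 ≈ 2.3846)
(E + T)*Z(6) = (-16/9 + 31/13)*2 = (71/117)*2 = 142/117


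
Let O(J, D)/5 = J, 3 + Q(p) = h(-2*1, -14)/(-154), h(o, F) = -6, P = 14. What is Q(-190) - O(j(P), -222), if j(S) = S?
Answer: -5618/77 ≈ -72.961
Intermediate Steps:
Q(p) = -228/77 (Q(p) = -3 - 6/(-154) = -3 - 6*(-1/154) = -3 + 3/77 = -228/77)
O(J, D) = 5*J
Q(-190) - O(j(P), -222) = -228/77 - 5*14 = -228/77 - 1*70 = -228/77 - 70 = -5618/77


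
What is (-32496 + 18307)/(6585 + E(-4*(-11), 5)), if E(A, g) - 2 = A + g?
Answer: -2027/948 ≈ -2.1382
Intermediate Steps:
E(A, g) = 2 + A + g (E(A, g) = 2 + (A + g) = 2 + A + g)
(-32496 + 18307)/(6585 + E(-4*(-11), 5)) = (-32496 + 18307)/(6585 + (2 - 4*(-11) + 5)) = -14189/(6585 + (2 + 44 + 5)) = -14189/(6585 + 51) = -14189/6636 = -14189*1/6636 = -2027/948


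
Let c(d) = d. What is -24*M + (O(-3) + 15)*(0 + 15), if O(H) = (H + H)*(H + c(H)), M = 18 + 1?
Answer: 309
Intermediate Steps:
M = 19
O(H) = 4*H**2 (O(H) = (H + H)*(H + H) = (2*H)*(2*H) = 4*H**2)
-24*M + (O(-3) + 15)*(0 + 15) = -24*19 + (4*(-3)**2 + 15)*(0 + 15) = -456 + (4*9 + 15)*15 = -456 + (36 + 15)*15 = -456 + 51*15 = -456 + 765 = 309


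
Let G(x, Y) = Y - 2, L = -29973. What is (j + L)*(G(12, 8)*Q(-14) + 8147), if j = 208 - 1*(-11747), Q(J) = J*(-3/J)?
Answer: -146468322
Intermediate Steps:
G(x, Y) = -2 + Y
Q(J) = -3
j = 11955 (j = 208 + 11747 = 11955)
(j + L)*(G(12, 8)*Q(-14) + 8147) = (11955 - 29973)*((-2 + 8)*(-3) + 8147) = -18018*(6*(-3) + 8147) = -18018*(-18 + 8147) = -18018*8129 = -146468322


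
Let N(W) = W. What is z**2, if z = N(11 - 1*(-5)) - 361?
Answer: 119025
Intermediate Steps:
z = -345 (z = (11 - 1*(-5)) - 361 = (11 + 5) - 361 = 16 - 361 = -345)
z**2 = (-345)**2 = 119025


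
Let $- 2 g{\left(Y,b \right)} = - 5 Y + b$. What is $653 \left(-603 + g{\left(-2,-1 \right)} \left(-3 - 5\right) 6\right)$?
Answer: $-252711$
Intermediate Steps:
$g{\left(Y,b \right)} = - \frac{b}{2} + \frac{5 Y}{2}$ ($g{\left(Y,b \right)} = - \frac{- 5 Y + b}{2} = - \frac{b - 5 Y}{2} = - \frac{b}{2} + \frac{5 Y}{2}$)
$653 \left(-603 + g{\left(-2,-1 \right)} \left(-3 - 5\right) 6\right) = 653 \left(-603 + \left(\left(- \frac{1}{2}\right) \left(-1\right) + \frac{5}{2} \left(-2\right)\right) \left(-3 - 5\right) 6\right) = 653 \left(-603 + \left(\frac{1}{2} - 5\right) \left(\left(-8\right) 6\right)\right) = 653 \left(-603 - -216\right) = 653 \left(-603 + 216\right) = 653 \left(-387\right) = -252711$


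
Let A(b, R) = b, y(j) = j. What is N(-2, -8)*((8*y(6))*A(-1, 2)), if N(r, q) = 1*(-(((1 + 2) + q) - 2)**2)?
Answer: 2352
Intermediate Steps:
N(r, q) = -(1 + q)**2 (N(r, q) = 1*(-((3 + q) - 2)**2) = 1*(-(1 + q)**2) = -(1 + q)**2)
N(-2, -8)*((8*y(6))*A(-1, 2)) = (-(1 - 8)**2)*((8*6)*(-1)) = (-1*(-7)**2)*(48*(-1)) = -1*49*(-48) = -49*(-48) = 2352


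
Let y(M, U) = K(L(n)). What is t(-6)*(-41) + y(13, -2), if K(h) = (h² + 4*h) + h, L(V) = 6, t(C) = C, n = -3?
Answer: 312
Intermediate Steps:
K(h) = h² + 5*h
y(M, U) = 66 (y(M, U) = 6*(5 + 6) = 6*11 = 66)
t(-6)*(-41) + y(13, -2) = -6*(-41) + 66 = 246 + 66 = 312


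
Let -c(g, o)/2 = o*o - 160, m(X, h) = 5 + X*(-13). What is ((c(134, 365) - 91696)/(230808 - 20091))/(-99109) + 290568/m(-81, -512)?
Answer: 3034104148602406/11047610159937 ≈ 274.64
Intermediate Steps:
m(X, h) = 5 - 13*X
c(g, o) = 320 - 2*o² (c(g, o) = -2*(o*o - 160) = -2*(o² - 160) = -2*(-160 + o²) = 320 - 2*o²)
((c(134, 365) - 91696)/(230808 - 20091))/(-99109) + 290568/m(-81, -512) = (((320 - 2*365²) - 91696)/(230808 - 20091))/(-99109) + 290568/(5 - 13*(-81)) = (((320 - 2*133225) - 91696)/210717)*(-1/99109) + 290568/(5 + 1053) = (((320 - 266450) - 91696)*(1/210717))*(-1/99109) + 290568/1058 = ((-266130 - 91696)*(1/210717))*(-1/99109) + 290568*(1/1058) = -357826*1/210717*(-1/99109) + 145284/529 = -357826/210717*(-1/99109) + 145284/529 = 357826/20883951153 + 145284/529 = 3034104148602406/11047610159937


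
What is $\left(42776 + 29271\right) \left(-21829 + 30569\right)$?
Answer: $629690780$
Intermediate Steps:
$\left(42776 + 29271\right) \left(-21829 + 30569\right) = 72047 \cdot 8740 = 629690780$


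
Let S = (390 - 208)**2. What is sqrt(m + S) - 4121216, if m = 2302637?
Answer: -4121216 + 3*sqrt(259529) ≈ -4.1197e+6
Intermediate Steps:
S = 33124 (S = 182**2 = 33124)
sqrt(m + S) - 4121216 = sqrt(2302637 + 33124) - 4121216 = sqrt(2335761) - 4121216 = 3*sqrt(259529) - 4121216 = -4121216 + 3*sqrt(259529)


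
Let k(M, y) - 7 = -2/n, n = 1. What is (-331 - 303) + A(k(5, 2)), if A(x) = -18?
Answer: -652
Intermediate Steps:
k(M, y) = 5 (k(M, y) = 7 - 2/1 = 7 - 2*1 = 7 - 2 = 5)
(-331 - 303) + A(k(5, 2)) = (-331 - 303) - 18 = -634 - 18 = -652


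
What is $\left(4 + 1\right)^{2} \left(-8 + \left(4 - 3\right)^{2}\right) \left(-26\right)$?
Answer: $4550$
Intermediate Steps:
$\left(4 + 1\right)^{2} \left(-8 + \left(4 - 3\right)^{2}\right) \left(-26\right) = 5^{2} \left(-8 + 1^{2}\right) \left(-26\right) = 25 \left(-8 + 1\right) \left(-26\right) = 25 \left(-7\right) \left(-26\right) = \left(-175\right) \left(-26\right) = 4550$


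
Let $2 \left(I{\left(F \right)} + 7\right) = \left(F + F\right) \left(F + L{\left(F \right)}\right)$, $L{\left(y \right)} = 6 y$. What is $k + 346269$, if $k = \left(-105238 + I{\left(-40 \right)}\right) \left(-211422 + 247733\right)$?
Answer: $-3414521726$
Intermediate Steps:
$I{\left(F \right)} = -7 + 7 F^{2}$ ($I{\left(F \right)} = -7 + \frac{\left(F + F\right) \left(F + 6 F\right)}{2} = -7 + \frac{2 F 7 F}{2} = -7 + \frac{14 F^{2}}{2} = -7 + 7 F^{2}$)
$k = -3414867995$ ($k = \left(-105238 - \left(7 - 7 \left(-40\right)^{2}\right)\right) \left(-211422 + 247733\right) = \left(-105238 + \left(-7 + 7 \cdot 1600\right)\right) 36311 = \left(-105238 + \left(-7 + 11200\right)\right) 36311 = \left(-105238 + 11193\right) 36311 = \left(-94045\right) 36311 = -3414867995$)
$k + 346269 = -3414867995 + 346269 = -3414521726$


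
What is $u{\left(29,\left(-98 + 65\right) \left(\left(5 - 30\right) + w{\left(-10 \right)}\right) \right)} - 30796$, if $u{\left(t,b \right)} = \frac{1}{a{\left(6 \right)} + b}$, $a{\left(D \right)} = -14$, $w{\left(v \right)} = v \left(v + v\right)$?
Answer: $- \frac{178278045}{5789} \approx -30796.0$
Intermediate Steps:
$w{\left(v \right)} = 2 v^{2}$ ($w{\left(v \right)} = v 2 v = 2 v^{2}$)
$u{\left(t,b \right)} = \frac{1}{-14 + b}$
$u{\left(29,\left(-98 + 65\right) \left(\left(5 - 30\right) + w{\left(-10 \right)}\right) \right)} - 30796 = \frac{1}{-14 + \left(-98 + 65\right) \left(\left(5 - 30\right) + 2 \left(-10\right)^{2}\right)} - 30796 = \frac{1}{-14 - 33 \left(\left(5 - 30\right) + 2 \cdot 100\right)} - 30796 = \frac{1}{-14 - 33 \left(-25 + 200\right)} - 30796 = \frac{1}{-14 - 5775} - 30796 = \frac{1}{-5789} - 30796 = - \frac{1}{5789} - 30796 = - \frac{178278045}{5789}$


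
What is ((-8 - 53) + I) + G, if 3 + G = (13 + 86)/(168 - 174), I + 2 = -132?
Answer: -429/2 ≈ -214.50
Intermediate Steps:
I = -134 (I = -2 - 132 = -134)
G = -39/2 (G = -3 + (13 + 86)/(168 - 174) = -3 + 99/(-6) = -3 + 99*(-⅙) = -3 - 33/2 = -39/2 ≈ -19.500)
((-8 - 53) + I) + G = ((-8 - 53) - 134) - 39/2 = (-61 - 134) - 39/2 = -195 - 39/2 = -429/2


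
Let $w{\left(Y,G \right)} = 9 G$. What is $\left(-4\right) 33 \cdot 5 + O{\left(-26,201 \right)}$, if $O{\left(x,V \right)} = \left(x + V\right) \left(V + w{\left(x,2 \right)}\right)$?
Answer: $37665$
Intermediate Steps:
$O{\left(x,V \right)} = \left(18 + V\right) \left(V + x\right)$ ($O{\left(x,V \right)} = \left(x + V\right) \left(V + 9 \cdot 2\right) = \left(V + x\right) \left(V + 18\right) = \left(V + x\right) \left(18 + V\right) = \left(18 + V\right) \left(V + x\right)$)
$\left(-4\right) 33 \cdot 5 + O{\left(-26,201 \right)} = \left(-4\right) 33 \cdot 5 + \left(201^{2} + 18 \cdot 201 + 18 \left(-26\right) + 201 \left(-26\right)\right) = \left(-132\right) 5 + \left(40401 + 3618 - 468 - 5226\right) = -660 + 38325 = 37665$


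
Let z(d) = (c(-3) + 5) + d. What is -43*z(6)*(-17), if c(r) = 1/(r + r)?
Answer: 47515/6 ≈ 7919.2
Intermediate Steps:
c(r) = 1/(2*r)
z(d) = 29/6 + d (z(d) = ((½)/(-3) + 5) + d = ((½)*(-⅓) + 5) + d = (-⅙ + 5) + d = 29/6 + d)
-43*z(6)*(-17) = -43*(29/6 + 6)*(-17) = -43*65/6*(-17) = -2795/6*(-17) = 47515/6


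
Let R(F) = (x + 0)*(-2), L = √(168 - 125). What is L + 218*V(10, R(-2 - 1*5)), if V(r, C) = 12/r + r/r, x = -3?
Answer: 2398/5 + √43 ≈ 486.16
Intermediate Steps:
L = √43 ≈ 6.5574
R(F) = 6 (R(F) = (-3 + 0)*(-2) = -3*(-2) = 6)
V(r, C) = 1 + 12/r (V(r, C) = 12/r + 1 = 1 + 12/r)
L + 218*V(10, R(-2 - 1*5)) = √43 + 218*((12 + 10)/10) = √43 + 218*((⅒)*22) = √43 + 218*(11/5) = √43 + 2398/5 = 2398/5 + √43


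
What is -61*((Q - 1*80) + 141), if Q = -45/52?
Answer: -190747/52 ≈ -3668.2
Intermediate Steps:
Q = -45/52 (Q = -45*1/52 = -45/52 ≈ -0.86539)
-61*((Q - 1*80) + 141) = -61*((-45/52 - 1*80) + 141) = -61*((-45/52 - 80) + 141) = -61*(-4205/52 + 141) = -61*3127/52 = -190747/52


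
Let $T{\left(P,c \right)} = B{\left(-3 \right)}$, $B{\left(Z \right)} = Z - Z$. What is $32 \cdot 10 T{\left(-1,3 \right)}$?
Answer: $0$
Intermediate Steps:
$B{\left(Z \right)} = 0$
$T{\left(P,c \right)} = 0$
$32 \cdot 10 T{\left(-1,3 \right)} = 32 \cdot 10 \cdot 0 = 320 \cdot 0 = 0$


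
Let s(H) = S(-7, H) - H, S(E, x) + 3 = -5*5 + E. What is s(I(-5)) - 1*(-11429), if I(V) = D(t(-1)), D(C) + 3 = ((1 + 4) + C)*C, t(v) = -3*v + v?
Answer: 11383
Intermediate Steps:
S(E, x) = -28 + E (S(E, x) = -3 + (-5*5 + E) = -3 + (-25 + E) = -28 + E)
t(v) = -2*v
D(C) = -3 + C*(5 + C) (D(C) = -3 + ((1 + 4) + C)*C = -3 + (5 + C)*C = -3 + C*(5 + C))
I(V) = 11 (I(V) = -3 + (-2*(-1))² + 5*(-2*(-1)) = -3 + 2² + 5*2 = -3 + 4 + 10 = 11)
s(H) = -35 - H (s(H) = (-28 - 7) - H = -35 - H)
s(I(-5)) - 1*(-11429) = (-35 - 1*11) - 1*(-11429) = (-35 - 11) + 11429 = -46 + 11429 = 11383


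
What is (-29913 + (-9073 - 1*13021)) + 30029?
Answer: -21978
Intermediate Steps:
(-29913 + (-9073 - 1*13021)) + 30029 = (-29913 + (-9073 - 13021)) + 30029 = (-29913 - 22094) + 30029 = -52007 + 30029 = -21978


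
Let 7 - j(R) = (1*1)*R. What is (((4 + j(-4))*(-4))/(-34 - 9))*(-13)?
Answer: -780/43 ≈ -18.140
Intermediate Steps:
j(R) = 7 - R (j(R) = 7 - 1*1*R = 7 - R)
(((4 + j(-4))*(-4))/(-34 - 9))*(-13) = (((4 + (7 - 1*(-4)))*(-4))/(-34 - 9))*(-13) = (((4 + (7 + 4))*(-4))/(-43))*(-13) = -(4 + 11)*(-4)/43*(-13) = -15*(-4)/43*(-13) = -1/43*(-60)*(-13) = (60/43)*(-13) = -780/43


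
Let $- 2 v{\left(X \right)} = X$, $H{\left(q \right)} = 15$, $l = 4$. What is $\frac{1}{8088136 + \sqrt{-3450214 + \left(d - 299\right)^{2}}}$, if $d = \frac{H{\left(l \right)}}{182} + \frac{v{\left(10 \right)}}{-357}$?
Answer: $\frac{696837595263264}{5636117529959807135111} - \frac{9282 i \sqrt{289557572099207}}{5636117529959807135111} \approx 1.2364 \cdot 10^{-7} - 2.8024 \cdot 10^{-11} i$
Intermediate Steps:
$v{\left(X \right)} = - \frac{X}{2}$
$d = \frac{895}{9282}$ ($d = \frac{15}{182} + \frac{\left(- \frac{1}{2}\right) 10}{-357} = 15 \cdot \frac{1}{182} - - \frac{5}{357} = \frac{15}{182} + \frac{5}{357} = \frac{895}{9282} \approx 0.096423$)
$\frac{1}{8088136 + \sqrt{-3450214 + \left(d - 299\right)^{2}}} = \frac{1}{8088136 + \sqrt{-3450214 + \left(\frac{895}{9282} - 299\right)^{2}}} = \frac{1}{8088136 + \sqrt{-3450214 + \left(- \frac{2774423}{9282}\right)^{2}}} = \frac{1}{8088136 + \sqrt{-3450214 + \frac{7697422982929}{86155524}}} = \frac{1}{8088136 + \sqrt{- \frac{289557572099207}{86155524}}} = \frac{1}{8088136 + \frac{i \sqrt{289557572099207}}{9282}}$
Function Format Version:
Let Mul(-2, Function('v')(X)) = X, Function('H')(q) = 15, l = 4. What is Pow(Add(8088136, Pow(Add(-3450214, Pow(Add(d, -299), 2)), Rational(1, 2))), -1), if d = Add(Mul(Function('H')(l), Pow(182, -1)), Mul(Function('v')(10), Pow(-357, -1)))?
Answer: Add(Rational(696837595263264, 5636117529959807135111), Mul(Rational(-9282, 5636117529959807135111), I, Pow(289557572099207, Rational(1, 2)))) ≈ Add(1.2364e-7, Mul(-2.8024e-11, I))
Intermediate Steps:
Function('v')(X) = Mul(Rational(-1, 2), X)
d = Rational(895, 9282) (d = Add(Mul(15, Pow(182, -1)), Mul(Mul(Rational(-1, 2), 10), Pow(-357, -1))) = Add(Mul(15, Rational(1, 182)), Mul(-5, Rational(-1, 357))) = Add(Rational(15, 182), Rational(5, 357)) = Rational(895, 9282) ≈ 0.096423)
Pow(Add(8088136, Pow(Add(-3450214, Pow(Add(d, -299), 2)), Rational(1, 2))), -1) = Pow(Add(8088136, Pow(Add(-3450214, Pow(Add(Rational(895, 9282), -299), 2)), Rational(1, 2))), -1) = Pow(Add(8088136, Pow(Add(-3450214, Pow(Rational(-2774423, 9282), 2)), Rational(1, 2))), -1) = Pow(Add(8088136, Pow(Add(-3450214, Rational(7697422982929, 86155524)), Rational(1, 2))), -1) = Pow(Add(8088136, Pow(Rational(-289557572099207, 86155524), Rational(1, 2))), -1) = Pow(Add(8088136, Mul(Rational(1, 9282), I, Pow(289557572099207, Rational(1, 2)))), -1)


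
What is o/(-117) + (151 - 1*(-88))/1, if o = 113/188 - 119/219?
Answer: 1151290261/4817124 ≈ 239.00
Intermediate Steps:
o = 2375/41172 (o = 113*(1/188) - 119*1/219 = 113/188 - 119/219 = 2375/41172 ≈ 0.057685)
o/(-117) + (151 - 1*(-88))/1 = (2375/41172)/(-117) + (151 - 1*(-88))/1 = (2375/41172)*(-1/117) + (151 + 88)*1 = -2375/4817124 + 239*1 = -2375/4817124 + 239 = 1151290261/4817124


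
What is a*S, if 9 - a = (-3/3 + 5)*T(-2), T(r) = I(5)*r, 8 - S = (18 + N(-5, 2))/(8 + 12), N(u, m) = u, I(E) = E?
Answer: 7203/20 ≈ 360.15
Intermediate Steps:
S = 147/20 (S = 8 - (18 - 5)/(8 + 12) = 8 - 13/20 = 147/20 ≈ 7.3500)
T(r) = 5*r
a = 49 (a = 9 - (-3/3 + 5)*5*(-2) = 9 - (-3*⅓ + 5)*(-10) = 9 - (-1 + 5)*(-10) = 9 - 4*(-10) = 9 - 1*(-40) = 9 + 40 = 49)
a*S = 49*(147/20) = 7203/20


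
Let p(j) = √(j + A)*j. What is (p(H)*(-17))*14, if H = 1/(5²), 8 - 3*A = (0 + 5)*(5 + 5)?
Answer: -238*I*√349/125 ≈ -35.57*I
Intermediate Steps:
A = -14 (A = 8/3 - (0 + 5)*(5 + 5)/3 = 8/3 - 5*10/3 = 8/3 - ⅓*50 = 8/3 - 50/3 = -14)
H = 1/25 ≈ 0.040000
p(j) = j*√(-14 + j) (p(j) = √(j - 14)*j = √(-14 + j)*j = j*√(-14 + j))
(p(H)*(-17))*14 = ((√(-14 + 1/25)/25)*(-17))*14 = ((√(-349/25)/25)*(-17))*14 = (((I*√349/5)/25)*(-17))*14 = ((I*√349/125)*(-17))*14 = -17*I*√349/125*14 = -238*I*√349/125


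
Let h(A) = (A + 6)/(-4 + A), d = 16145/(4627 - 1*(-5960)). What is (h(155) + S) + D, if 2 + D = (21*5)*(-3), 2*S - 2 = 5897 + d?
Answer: 4211335357/1598637 ≈ 2634.3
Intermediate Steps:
d = 16145/10587 (d = 16145/(4627 + 5960) = 16145/10587 ≈ 1.5250)
h(A) = (6 + A)/(-4 + A)
S = 31234429/10587 (S = 1 + (5897 + 16145/10587)/2 = 1 + (½)*(62447684/10587) = 1 + 31223842/10587 = 31234429/10587 ≈ 2950.3)
D = -317 (D = -2 + (21*5)*(-3) = -2 + 105*(-3) = -2 - 315 = -317)
(h(155) + S) + D = ((6 + 155)/(-4 + 155) + 31234429/10587) - 317 = (161/151 + 31234429/10587) - 317 = 4718103286/1598637 - 317 = 4211335357/1598637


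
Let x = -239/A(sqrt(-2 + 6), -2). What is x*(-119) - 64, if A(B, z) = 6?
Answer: 28057/6 ≈ 4676.2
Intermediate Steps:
x = -239/6 ≈ -39.833
x*(-119) - 64 = -239/6*(-119) - 64 = 28441/6 - 64 = 28057/6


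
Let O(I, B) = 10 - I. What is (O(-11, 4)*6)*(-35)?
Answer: -4410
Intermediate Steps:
(O(-11, 4)*6)*(-35) = ((10 - 1*(-11))*6)*(-35) = ((10 + 11)*6)*(-35) = (21*6)*(-35) = 126*(-35) = -4410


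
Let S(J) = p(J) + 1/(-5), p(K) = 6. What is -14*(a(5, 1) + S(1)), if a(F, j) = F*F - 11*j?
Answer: -1386/5 ≈ -277.20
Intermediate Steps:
a(F, j) = F² - 11*j
S(J) = 29/5 (S(J) = 6 + 1/(-5) = 6 - ⅕ = 29/5)
-14*(a(5, 1) + S(1)) = -14*((5² - 11*1) + 29/5) = -14*((25 - 11) + 29/5) = -14*(14 + 29/5) = -14*99/5 = -1386/5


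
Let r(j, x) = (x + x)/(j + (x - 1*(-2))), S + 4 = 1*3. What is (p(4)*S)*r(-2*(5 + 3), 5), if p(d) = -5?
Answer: -50/9 ≈ -5.5556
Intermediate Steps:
S = -1 (S = -4 + 1*3 = -4 + 3 = -1)
r(j, x) = 2*x/(2 + j + x) (r(j, x) = (2*x)/(j + (x + 2)) = (2*x)/(j + (2 + x)) = (2*x)/(2 + j + x) = 2*x/(2 + j + x))
(p(4)*S)*r(-2*(5 + 3), 5) = (-5*(-1))*(2*5/(2 - 2*(5 + 3) + 5)) = 5*(2*5/(2 - 2*8 + 5)) = 5*(2*5/(2 - 16 + 5)) = 5*(2*5/(-9)) = 5*(2*5*(-1/9)) = 5*(-10/9) = -50/9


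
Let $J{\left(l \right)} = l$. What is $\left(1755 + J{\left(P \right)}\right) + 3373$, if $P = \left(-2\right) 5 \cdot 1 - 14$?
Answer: $5104$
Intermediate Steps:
$P = -24$ ($P = \left(-10\right) 1 - 14 = -10 - 14 = -24$)
$\left(1755 + J{\left(P \right)}\right) + 3373 = \left(1755 - 24\right) + 3373 = 1731 + 3373 = 5104$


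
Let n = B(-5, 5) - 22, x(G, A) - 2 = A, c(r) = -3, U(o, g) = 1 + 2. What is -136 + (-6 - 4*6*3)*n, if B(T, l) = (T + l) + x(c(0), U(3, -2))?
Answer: 1190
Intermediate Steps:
U(o, g) = 3
x(G, A) = 2 + A
B(T, l) = 5 + T + l (B(T, l) = (T + l) + (2 + 3) = (T + l) + 5 = 5 + T + l)
n = -17 (n = (5 - 5 + 5) - 22 = 5 - 22 = -17)
-136 + (-6 - 4*6*3)*n = -136 + (-6 - 4*6*3)*(-17) = -136 + (-6 - 24*3)*(-17) = -136 + (-6 - 72)*(-17) = -136 - 78*(-17) = -136 + 1326 = 1190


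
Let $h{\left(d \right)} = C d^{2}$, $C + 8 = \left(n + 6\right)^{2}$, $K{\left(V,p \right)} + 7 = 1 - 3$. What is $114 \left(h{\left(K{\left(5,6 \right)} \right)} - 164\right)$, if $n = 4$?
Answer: $830832$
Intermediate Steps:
$K{\left(V,p \right)} = -9$ ($K{\left(V,p \right)} = -7 + \left(1 - 3\right) = -7 - 2 = -9$)
$C = 92$ ($C = -8 + \left(4 + 6\right)^{2} = -8 + 10^{2} = -8 + 100 = 92$)
$h{\left(d \right)} = 92 d^{2}$
$114 \left(h{\left(K{\left(5,6 \right)} \right)} - 164\right) = 114 \left(92 \left(-9\right)^{2} - 164\right) = 114 \left(92 \cdot 81 - 164\right) = 114 \left(7452 - 164\right) = 114 \cdot 7288 = 830832$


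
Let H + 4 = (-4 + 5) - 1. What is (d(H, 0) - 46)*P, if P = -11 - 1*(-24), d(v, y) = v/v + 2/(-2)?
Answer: -598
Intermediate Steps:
H = -4 (H = -4 + ((-4 + 5) - 1) = -4 + (1 - 1) = -4 + 0 = -4)
d(v, y) = 0 (d(v, y) = 1 + 2*(-½) = 1 - 1 = 0)
P = 13 (P = -11 + 24 = 13)
(d(H, 0) - 46)*P = (0 - 46)*13 = -46*13 = -598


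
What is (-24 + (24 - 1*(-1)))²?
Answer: 1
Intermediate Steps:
(-24 + (24 - 1*(-1)))² = (-24 + (24 + 1))² = (-24 + 25)² = 1² = 1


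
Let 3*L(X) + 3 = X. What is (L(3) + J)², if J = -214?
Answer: 45796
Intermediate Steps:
L(X) = -1 + X/3
(L(3) + J)² = ((-1 + (⅓)*3) - 214)² = ((-1 + 1) - 214)² = (0 - 214)² = (-214)² = 45796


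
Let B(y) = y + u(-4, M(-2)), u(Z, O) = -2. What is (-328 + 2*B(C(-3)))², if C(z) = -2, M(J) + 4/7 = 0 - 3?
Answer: 112896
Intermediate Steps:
M(J) = -25/7 (M(J) = -4/7 + (0 - 3) = -4/7 - 3 = -25/7)
B(y) = -2 + y (B(y) = y - 2 = -2 + y)
(-328 + 2*B(C(-3)))² = (-328 + 2*(-2 - 2))² = (-328 + 2*(-4))² = (-328 - 8)² = (-336)² = 112896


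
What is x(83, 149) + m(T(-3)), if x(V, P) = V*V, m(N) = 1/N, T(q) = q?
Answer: 20666/3 ≈ 6888.7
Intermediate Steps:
x(V, P) = V²
x(83, 149) + m(T(-3)) = 83² + 1/(-3) = 6889 - ⅓ = 20666/3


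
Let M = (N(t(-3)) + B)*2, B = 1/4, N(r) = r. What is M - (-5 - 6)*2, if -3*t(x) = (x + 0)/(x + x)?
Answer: 133/6 ≈ 22.167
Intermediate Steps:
t(x) = -⅙ (t(x) = -(x + 0)/(3*(x + x)) = -x/(3*(2*x)) = -x*1/(2*x)/3 = -⅓*½ = -⅙)
B = ¼ ≈ 0.25000
M = ⅙ (M = (-⅙ + ¼)*2 = (1/12)*2 = ⅙ ≈ 0.16667)
M - (-5 - 6)*2 = ⅙ - (-5 - 6)*2 = ⅙ - (-11)*2 = ⅙ - 1*(-22) = ⅙ + 22 = 133/6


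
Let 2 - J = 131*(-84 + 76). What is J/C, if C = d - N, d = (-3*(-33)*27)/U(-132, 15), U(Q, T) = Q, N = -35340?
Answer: 1400/47093 ≈ 0.029728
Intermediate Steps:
d = -81/4 (d = (-3*(-33)*27)/(-132) = (99*27)*(-1/132) = 2673*(-1/132) = -81/4 ≈ -20.250)
J = 1050 (J = 2 - 131*(-84 + 76) = 2 - 131*(-8) = 2 - 1*(-1048) = 2 + 1048 = 1050)
C = 141279/4 (C = -81/4 - 1*(-35340) = -81/4 + 35340 = 141279/4 ≈ 35320.)
J/C = 1050/(141279/4) = 1050*(4/141279) = 1400/47093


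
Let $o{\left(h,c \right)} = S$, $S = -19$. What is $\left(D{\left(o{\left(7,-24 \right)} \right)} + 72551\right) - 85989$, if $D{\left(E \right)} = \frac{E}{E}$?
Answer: $-13437$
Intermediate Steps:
$o{\left(h,c \right)} = -19$
$D{\left(E \right)} = 1$
$\left(D{\left(o{\left(7,-24 \right)} \right)} + 72551\right) - 85989 = \left(1 + 72551\right) - 85989 = 72552 - 85989 = -13437$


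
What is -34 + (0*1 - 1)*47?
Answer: -81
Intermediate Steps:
-34 + (0*1 - 1)*47 = -34 + (0 - 1)*47 = -34 - 1*47 = -34 - 47 = -81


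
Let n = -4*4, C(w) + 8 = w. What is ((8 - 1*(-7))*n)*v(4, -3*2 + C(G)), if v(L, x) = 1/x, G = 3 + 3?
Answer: 30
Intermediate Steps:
G = 6
C(w) = -8 + w
n = -16
((8 - 1*(-7))*n)*v(4, -3*2 + C(G)) = ((8 - 1*(-7))*(-16))/(-3*2 + (-8 + 6)) = ((8 + 7)*(-16))/(-6 - 2) = (15*(-16))/(-8) = -240*(-⅛) = 30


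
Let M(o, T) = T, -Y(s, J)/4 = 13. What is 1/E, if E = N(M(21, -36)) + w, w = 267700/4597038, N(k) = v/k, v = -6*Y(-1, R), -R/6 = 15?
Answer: -2298519/19786648 ≈ -0.11617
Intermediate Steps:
R = -90 (R = -6*15 = -90)
Y(s, J) = -52 (Y(s, J) = -4*13 = -52)
v = 312 (v = -6*(-52) = 312)
N(k) = 312/k
w = 133850/2298519 (w = 267700*(1/4597038) = 133850/2298519 ≈ 0.058233)
E = -19786648/2298519 (E = 312/(-36) + 133850/2298519 = 312*(-1/36) + 133850/2298519 = -26/3 + 133850/2298519 = -19786648/2298519 ≈ -8.6084)
1/E = 1/(-19786648/2298519) = -2298519/19786648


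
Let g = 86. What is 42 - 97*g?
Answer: -8300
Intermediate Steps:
42 - 97*g = 42 - 97*86 = 42 - 8342 = -8300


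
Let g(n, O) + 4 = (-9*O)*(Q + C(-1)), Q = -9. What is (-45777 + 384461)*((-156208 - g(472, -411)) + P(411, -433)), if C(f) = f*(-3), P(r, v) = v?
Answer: -45533693012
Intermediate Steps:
C(f) = -3*f
g(n, O) = -4 + 54*O (g(n, O) = -4 + (-9*O)*(-9 - 3*(-1)) = -4 + (-9*O)*(-9 + 3) = -4 - 9*O*(-6) = -4 + 54*O)
(-45777 + 384461)*((-156208 - g(472, -411)) + P(411, -433)) = (-45777 + 384461)*((-156208 - (-4 + 54*(-411))) - 433) = 338684*((-156208 - (-4 - 22194)) - 433) = 338684*((-156208 - 1*(-22198)) - 433) = 338684*((-156208 + 22198) - 433) = 338684*(-134010 - 433) = 338684*(-134443) = -45533693012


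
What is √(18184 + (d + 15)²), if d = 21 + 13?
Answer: √20585 ≈ 143.47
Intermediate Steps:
d = 34
√(18184 + (d + 15)²) = √(18184 + (34 + 15)²) = √(18184 + 49²) = √(18184 + 2401) = √20585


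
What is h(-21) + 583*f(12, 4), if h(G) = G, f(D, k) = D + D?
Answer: 13971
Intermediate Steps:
f(D, k) = 2*D
h(-21) + 583*f(12, 4) = -21 + 583*(2*12) = -21 + 583*24 = -21 + 13992 = 13971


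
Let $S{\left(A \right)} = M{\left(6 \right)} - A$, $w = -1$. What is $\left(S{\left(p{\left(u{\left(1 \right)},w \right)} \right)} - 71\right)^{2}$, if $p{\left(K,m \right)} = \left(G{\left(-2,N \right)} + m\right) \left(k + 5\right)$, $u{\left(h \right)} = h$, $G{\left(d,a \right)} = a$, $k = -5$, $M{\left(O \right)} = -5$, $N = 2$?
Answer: $5776$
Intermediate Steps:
$p{\left(K,m \right)} = 0$ ($p{\left(K,m \right)} = \left(2 + m\right) \left(-5 + 5\right) = \left(2 + m\right) 0 = 0$)
$S{\left(A \right)} = -5 - A$
$\left(S{\left(p{\left(u{\left(1 \right)},w \right)} \right)} - 71\right)^{2} = \left(\left(-5 - 0\right) - 71\right)^{2} = \left(\left(-5 + 0\right) - 71\right)^{2} = \left(-5 - 71\right)^{2} = \left(-76\right)^{2} = 5776$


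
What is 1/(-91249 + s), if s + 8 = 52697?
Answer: -1/38560 ≈ -2.5934e-5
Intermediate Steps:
s = 52689 (s = -8 + 52697 = 52689)
1/(-91249 + s) = 1/(-91249 + 52689) = 1/(-38560) = -1/38560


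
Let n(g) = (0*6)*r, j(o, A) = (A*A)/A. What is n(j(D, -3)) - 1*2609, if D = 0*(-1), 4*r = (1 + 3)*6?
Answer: -2609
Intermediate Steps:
r = 6 (r = ((1 + 3)*6)/4 = (4*6)/4 = (1/4)*24 = 6)
D = 0
j(o, A) = A (j(o, A) = A**2/A = A)
n(g) = 0 (n(g) = (0*6)*6 = 0*6 = 0)
n(j(D, -3)) - 1*2609 = 0 - 1*2609 = 0 - 2609 = -2609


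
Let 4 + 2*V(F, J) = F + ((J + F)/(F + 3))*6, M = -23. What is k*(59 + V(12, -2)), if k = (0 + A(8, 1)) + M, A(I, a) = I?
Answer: -975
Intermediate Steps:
k = -15 (k = (0 + 8) - 23 = 8 - 23 = -15)
V(F, J) = -2 + F/2 + 3*(F + J)/(3 + F) (V(F, J) = -2 + (F + ((J + F)/(F + 3))*6)/2 = -2 + (F + ((F + J)/(3 + F))*6)/2 = -2 + (F + 6*(F + J)/(3 + F))/2 = -2 + (F/2 + 3*(F + J)/(3 + F)) = -2 + F/2 + 3*(F + J)/(3 + F))
k*(59 + V(12, -2)) = -15*(59 + (-12 + 12² + 5*12 + 6*(-2))/(2*(3 + 12))) = -15*(59 + (½)*(-12 + 144 + 60 - 12)/15) = -15*(59 + (½)*(1/15)*180) = -15*(59 + 6) = -15*65 = -975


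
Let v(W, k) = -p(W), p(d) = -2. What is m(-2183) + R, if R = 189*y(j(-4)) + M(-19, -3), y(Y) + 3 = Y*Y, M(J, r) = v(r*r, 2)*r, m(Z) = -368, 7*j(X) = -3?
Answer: -6344/7 ≈ -906.29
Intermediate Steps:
j(X) = -3/7 (j(X) = (1/7)*(-3) = -3/7)
v(W, k) = 2 (v(W, k) = -1*(-2) = 2)
M(J, r) = 2*r
y(Y) = -3 + Y**2 (y(Y) = -3 + Y*Y = -3 + Y**2)
R = -3768/7 (R = 189*(-3 + (-3/7)**2) + 2*(-3) = 189*(-3 + 9/49) - 6 = 189*(-138/49) - 6 = -3726/7 - 6 = -3768/7 ≈ -538.29)
m(-2183) + R = -368 - 3768/7 = -6344/7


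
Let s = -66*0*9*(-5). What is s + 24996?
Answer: 24996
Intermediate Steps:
s = 0 (s = -0*(-5) = -66*0 = 0)
s + 24996 = 0 + 24996 = 24996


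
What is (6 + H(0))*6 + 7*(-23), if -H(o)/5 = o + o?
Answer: -125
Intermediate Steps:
H(o) = -10*o (H(o) = -5*(o + o) = -10*o)
(6 + H(0))*6 + 7*(-23) = (6 - 10*0)*6 + 7*(-23) = (6 + 0)*6 - 161 = 6*6 - 161 = 36 - 161 = -125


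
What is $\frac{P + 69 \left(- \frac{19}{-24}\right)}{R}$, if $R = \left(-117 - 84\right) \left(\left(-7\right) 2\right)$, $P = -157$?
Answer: $- \frac{39}{1072} \approx -0.036381$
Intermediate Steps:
$R = 2814$ ($R = \left(-201\right) \left(-14\right) = 2814$)
$\frac{P + 69 \left(- \frac{19}{-24}\right)}{R} = \frac{-157 + 69 \left(- \frac{19}{-24}\right)}{2814} = \left(-157 + 69 \left(\left(-19\right) \left(- \frac{1}{24}\right)\right)\right) \frac{1}{2814} = \left(-157 + 69 \cdot \frac{19}{24}\right) \frac{1}{2814} = \left(-157 + \frac{437}{8}\right) \frac{1}{2814} = \left(- \frac{819}{8}\right) \frac{1}{2814} = - \frac{39}{1072}$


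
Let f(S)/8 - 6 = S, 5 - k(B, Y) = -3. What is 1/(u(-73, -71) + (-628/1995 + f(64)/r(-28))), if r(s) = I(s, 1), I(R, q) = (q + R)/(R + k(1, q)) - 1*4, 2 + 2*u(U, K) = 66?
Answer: -105735/18993764 ≈ -0.0055668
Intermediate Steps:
k(B, Y) = 8 (k(B, Y) = 5 - 1*(-3) = 5 + 3 = 8)
u(U, K) = 32 (u(U, K) = -1 + (½)*66 = -1 + 33 = 32)
I(R, q) = -4 + (R + q)/(8 + R) (I(R, q) = (q + R)/(R + 8) - 1*4 = (R + q)/(8 + R) - 4 = -4 + (R + q)/(8 + R))
r(s) = (-31 - 3*s)/(8 + s) (r(s) = (-32 + 1 - 3*s)/(8 + s) = (-31 - 3*s)/(8 + s))
f(S) = 48 + 8*S
1/(u(-73, -71) + (-628/1995 + f(64)/r(-28))) = 1/(32 + (-628/1995 + (48 + 8*64)/(((-31 - 3*(-28))/(8 - 28))))) = 1/(32 + (-628*1/1995 + (48 + 512)/(((-31 + 84)/(-20))))) = 1/(32 + (-628/1995 + 560/((-1/20*53)))) = 1/(32 + (-628/1995 + 560/(-53/20))) = 1/(32 + (-628/1995 + 560*(-20/53))) = 1/(32 + (-628/1995 - 11200/53)) = 1/(32 - 22377284/105735) = 1/(-18993764/105735) = -105735/18993764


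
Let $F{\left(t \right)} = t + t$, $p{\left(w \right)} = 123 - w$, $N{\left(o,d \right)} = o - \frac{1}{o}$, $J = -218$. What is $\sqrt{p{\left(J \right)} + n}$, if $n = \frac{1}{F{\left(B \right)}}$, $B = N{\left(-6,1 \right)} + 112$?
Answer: $\frac{2 \sqrt{705965}}{91} \approx 18.466$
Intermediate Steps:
$B = \frac{637}{6}$ ($B = \left(-6 - \frac{1}{-6}\right) + 112 = \left(-6 - - \frac{1}{6}\right) + 112 = \left(-6 + \frac{1}{6}\right) + 112 = - \frac{35}{6} + 112 = \frac{637}{6} \approx 106.17$)
$F{\left(t \right)} = 2 t$
$n = \frac{3}{637}$ ($n = \frac{1}{2 \cdot \frac{637}{6}} = \frac{1}{\frac{637}{3}} = \frac{3}{637} \approx 0.0047096$)
$\sqrt{p{\left(J \right)} + n} = \sqrt{\left(123 - -218\right) + \frac{3}{637}} = \sqrt{\left(123 + 218\right) + \frac{3}{637}} = \sqrt{341 + \frac{3}{637}} = \sqrt{\frac{217220}{637}} = \frac{2 \sqrt{705965}}{91}$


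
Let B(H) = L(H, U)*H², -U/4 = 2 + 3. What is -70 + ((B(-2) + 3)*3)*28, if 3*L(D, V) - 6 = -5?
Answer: 294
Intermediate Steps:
U = -20 (U = -4*(2 + 3) = -4*5 = -20)
L(D, V) = ⅓ (L(D, V) = 2 + (⅓)*(-5) = 2 - 5/3 = ⅓)
B(H) = H²/3
-70 + ((B(-2) + 3)*3)*28 = -70 + (((⅓)*(-2)² + 3)*3)*28 = -70 + (((⅓)*4 + 3)*3)*28 = -70 + ((4/3 + 3)*3)*28 = -70 + ((13/3)*3)*28 = -70 + 13*28 = -70 + 364 = 294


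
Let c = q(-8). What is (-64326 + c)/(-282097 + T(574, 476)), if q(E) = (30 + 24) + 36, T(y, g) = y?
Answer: 21412/93841 ≈ 0.22817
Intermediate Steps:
q(E) = 90 (q(E) = 54 + 36 = 90)
c = 90
(-64326 + c)/(-282097 + T(574, 476)) = (-64326 + 90)/(-282097 + 574) = -64236/(-281523) = -64236*(-1/281523) = 21412/93841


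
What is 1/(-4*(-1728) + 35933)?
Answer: 1/42845 ≈ 2.3340e-5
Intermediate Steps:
1/(-4*(-1728) + 35933) = 1/(6912 + 35933) = 1/42845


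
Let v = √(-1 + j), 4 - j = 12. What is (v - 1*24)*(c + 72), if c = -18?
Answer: -1296 + 162*I ≈ -1296.0 + 162.0*I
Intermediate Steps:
j = -8 (j = 4 - 1*12 = 4 - 12 = -8)
v = 3*I (v = √(-1 - 8) = √(-9) = 3*I ≈ 3.0*I)
(v - 1*24)*(c + 72) = (3*I - 1*24)*(-18 + 72) = (3*I - 24)*54 = (-24 + 3*I)*54 = -1296 + 162*I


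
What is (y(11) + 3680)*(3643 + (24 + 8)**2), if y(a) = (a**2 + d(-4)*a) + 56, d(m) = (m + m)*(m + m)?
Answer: 21286187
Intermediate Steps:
d(m) = 4*m**2 (d(m) = (2*m)*(2*m) = 4*m**2)
y(a) = 56 + a**2 + 64*a (y(a) = (a**2 + (4*(-4)**2)*a) + 56 = (a**2 + (4*16)*a) + 56 = (a**2 + 64*a) + 56 = 56 + a**2 + 64*a)
(y(11) + 3680)*(3643 + (24 + 8)**2) = ((56 + 11**2 + 64*11) + 3680)*(3643 + (24 + 8)**2) = ((56 + 121 + 704) + 3680)*(3643 + 32**2) = (881 + 3680)*(3643 + 1024) = 4561*4667 = 21286187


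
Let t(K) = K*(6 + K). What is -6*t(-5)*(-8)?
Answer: -240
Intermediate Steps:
-6*t(-5)*(-8) = -(-30)*(6 - 5)*(-8) = -(-30)*(-8) = -6*(-5)*(-8) = 30*(-8) = -240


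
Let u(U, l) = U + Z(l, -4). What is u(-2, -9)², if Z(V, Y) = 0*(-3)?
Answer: 4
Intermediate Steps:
Z(V, Y) = 0
u(U, l) = U (u(U, l) = U + 0 = U)
u(-2, -9)² = (-2)² = 4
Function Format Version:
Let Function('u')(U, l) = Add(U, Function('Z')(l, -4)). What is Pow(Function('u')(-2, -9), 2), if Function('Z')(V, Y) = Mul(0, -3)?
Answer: 4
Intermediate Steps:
Function('Z')(V, Y) = 0
Function('u')(U, l) = U (Function('u')(U, l) = Add(U, 0) = U)
Pow(Function('u')(-2, -9), 2) = Pow(-2, 2) = 4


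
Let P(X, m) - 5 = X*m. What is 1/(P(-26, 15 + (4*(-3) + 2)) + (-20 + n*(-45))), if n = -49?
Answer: 1/2060 ≈ 0.00048544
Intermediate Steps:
P(X, m) = 5 + X*m
1/(P(-26, 15 + (4*(-3) + 2)) + (-20 + n*(-45))) = 1/((5 - 26*(15 + (4*(-3) + 2))) + (-20 - 49*(-45))) = 1/((5 - 26*(15 + (-12 + 2))) + (-20 + 2205)) = 1/((5 - 26*(15 - 10)) + 2185) = 1/((5 - 26*5) + 2185) = 1/((5 - 130) + 2185) = 1/(-125 + 2185) = 1/2060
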